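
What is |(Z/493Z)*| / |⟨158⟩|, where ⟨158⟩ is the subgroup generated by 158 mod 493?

4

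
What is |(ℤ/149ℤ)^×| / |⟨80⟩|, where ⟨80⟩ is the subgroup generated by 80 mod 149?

4

ord(80) | φ(149) = 149 − 1 = 148 = 2^2 · 37.
Divisors of 148: 1, 2, 4, 37, 74, 148.
Evaluate successive powers at the divisors of 148:
80^1 ≡ 80
80^2 ≡ 142
80^4 ≡ 49
80^37 ≡ 1
Thus |⟨80⟩| = ord(80) = 37.
[(Z/149Z)^× : ⟨80⟩] = 148/37 = 4.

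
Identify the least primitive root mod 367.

φ(367) = 367 − 1 = 366 = 2 · 3 · 61.
g is a primitive root iff g^(366/q) ≢ 1 (mod 367) for each prime q ∈ {2, 3, 61}.
g = 2: 2^183 ≡ 1 — hits 1, so not a primitive root.
g = 3: 3^183 ≡ 366; 3^122 ≡ 1 — hits 1, so not a primitive root.
g = 4: 4^183 ≡ 1 — hits 1, so not a primitive root.
g = 5: 5^183 ≡ 366; 5^122 ≡ 1 — hits 1, so not a primitive root.
g = 6: 6^183 ≡ 366; 6^122 ≡ 283; 6^6 ≡ 47 — none is 1, so 6 is a primitive root.
Hence the least primitive root of 367 is 6.

6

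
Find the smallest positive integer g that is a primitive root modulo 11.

2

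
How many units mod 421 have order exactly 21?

φ(421) = 421 − 1 = 420 = 2^2 · 3 · 5 · 7.
(Z/421Z)^× is cyclic (|G| = 420); a cyclic group of order m has exactly φ(d) elements of each order d | m, and none otherwise.
21 = 3 · 7 divides 420, and φ(21) = 12.

12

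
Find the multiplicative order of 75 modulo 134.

22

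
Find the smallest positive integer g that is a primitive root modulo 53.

2

φ(53) = 53 − 1 = 52 = 2^2 · 13.
g is a primitive root iff g^(52/q) ≢ 1 (mod 53) for each prime q ∈ {2, 13}.
g = 2: 2^26 ≡ 52; 2^4 ≡ 16 — none is 1, so 2 is a primitive root.
So 2 is the smallest generator of (Z/53Z)^×.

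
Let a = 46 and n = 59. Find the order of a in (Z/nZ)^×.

29

By Lagrange's theorem, ord_59(46) divides φ(59) = 59 − 1 = 58 = 2 · 29.
Divisors of 58: 1, 2, 29, 58.
Evaluate successive powers at the divisors of 58:
46^1 ≡ 46
46^2 ≡ 51
46^29 ≡ 1
The smallest such exponent is 29, so the order of 46 is 29.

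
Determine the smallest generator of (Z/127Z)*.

φ(127) = 127 − 1 = 126 = 2 · 3^2 · 7.
Test candidates g = 2, 3, … against the prime factors q ∈ {2, 3, 7} of φ(127): g is a generator iff g^(126/q) ≢ 1 for every such q.
g = 2: 2^63 ≡ 1 — hits 1, so not a primitive root.
g = 3: 3^63 ≡ 126; 3^42 ≡ 107; 3^18 ≡ 4 — none is 1, so 3 is a primitive root.
The smallest primitive root modulo 127 is 3.

3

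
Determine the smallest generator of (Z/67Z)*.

2

φ(67) = 67 − 1 = 66 = 2 · 3 · 11.
Test candidates g = 2, 3, … against the prime factors q ∈ {2, 3, 11} of φ(67): g is a generator iff g^(66/q) ≢ 1 for every such q.
g = 2: 2^33 ≡ 66; 2^22 ≡ 37; 2^6 ≡ 64 — none is 1, so 2 is a primitive root.
Hence the least primitive root of 67 is 2.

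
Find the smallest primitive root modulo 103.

5

φ(103) = 103 − 1 = 102 = 2 · 3 · 17.
Test candidates g = 2, 3, … against the prime factors q ∈ {2, 3, 17} of φ(103): g is a generator iff g^(102/q) ≢ 1 for every such q.
g = 2: 2^51 ≡ 1 — hits 1, so not a primitive root.
g = 3: 3^51 ≡ 102; 3^34 ≡ 1 — hits 1, so not a primitive root.
g = 4: 4^51 ≡ 1 — hits 1, so not a primitive root.
g = 5: 5^51 ≡ 102; 5^34 ≡ 56; 5^6 ≡ 72 — none is 1, so 5 is a primitive root.
The smallest primitive root modulo 103 is 5.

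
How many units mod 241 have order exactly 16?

8

φ(241) = 241 − 1 = 240 = 2^4 · 3 · 5.
Since (Z/241Z)^× is cyclic of order 240, the number of elements of order d is φ(d) when d | 240 and 0 otherwise.
16 = 2^4 divides 240, and φ(16) = 8.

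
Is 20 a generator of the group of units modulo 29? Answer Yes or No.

No

φ(29) = 29 − 1 = 28 = 2^2 · 7.
An element g generates (Z/29Z)^× iff g^(28/q) ≢ 1 (mod 29) for each prime q ∈ {2, 7}.
20^14 ≡ 1 (mod 29)  [q = 2: ≡ 1 ✗]
20^4 ≡ 7 (mod 29)  [q = 7: ≢ 1 ✓]
20^14 ≡ 1 shows ord(20) | 14, strictly less than φ(29); not a primitive root.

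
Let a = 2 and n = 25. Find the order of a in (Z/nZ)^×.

Since 2 ∈ (Z/25Z)^×, its order divides φ(25) = φ(5^2) = 5·(5−1) = 20 = 2^2 · 5.
Divisors of 20: 1, 2, 4, 5, 10, 20.
Test each divisor d:
2^1 ≡ 2 (mod 25)
2^2 ≡ 4 (mod 25)
2^4 ≡ 16 (mod 25)
2^5 ≡ 7 (mod 25)
2^10 ≡ 24 (mod 25)
2^20 ≡ 1 (mod 25) ✓
So ord_25(2) = 20.

20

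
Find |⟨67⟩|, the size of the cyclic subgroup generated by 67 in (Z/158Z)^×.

13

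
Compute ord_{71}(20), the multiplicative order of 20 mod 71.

7

ord(20) | φ(71) = 71 − 1 = 70 = 2 · 5 · 7.
Divisors of 70: 1, 2, 5, 7, 10, 14, 35, 70.
Compute 20^d (mod 71) for the divisors d until we hit 1:
20^1 ≡ 20 (mod 71)
20^2 ≡ 45 (mod 71)
20^5 ≡ 30 (mod 71)
20^7 ≡ 1 (mod 71) ✓
Hence ord(20) = 7.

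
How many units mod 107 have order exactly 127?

0

φ(107) = 107 − 1 = 106 = 2 · 53.
(Z/107Z)^× is cyclic (|G| = 106); a cyclic group of order m has exactly φ(d) elements of each order d | m, and none otherwise.
127 does not divide 106, so no element of (Z/107Z)^× has order 127.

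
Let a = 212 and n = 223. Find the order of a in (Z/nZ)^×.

The order of 212 must divide φ(223) = 223 − 1 = 222 = 2 · 3 · 37.
Divisors of 222: 1, 2, 3, 6, 37, 74, 111, 222.
Evaluate successive powers at the divisors of 222:
212^1 ≡ 212 (mod 223)
212^2 ≡ 121 (mod 223)
212^3 ≡ 7 (mod 223)
212^6 ≡ 49 (mod 223)
212^37 ≡ 183 (mod 223)
212^74 ≡ 39 (mod 223)
212^111 ≡ 1 (mod 223) ✓
Therefore the multiplicative order of 212 modulo 223 is 111.

111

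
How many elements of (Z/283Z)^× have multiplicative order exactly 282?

92

φ(283) = 283 − 1 = 282 = 2 · 3 · 47.
(Z/283Z)^× is cyclic (|G| = 282); a cyclic group of order m has exactly φ(d) elements of each order d | m, and none otherwise.
282 = 2 · 3 · 47 divides 282, and φ(282) = 92.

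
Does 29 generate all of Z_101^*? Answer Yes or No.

Yes

φ(101) = 101 − 1 = 100 = 2^2 · 5^2.
It suffices to check that the order of 29 is not a proper divisor of 100: compute 29^(100/q) for q ∈ {2, 5}.
29^50 ≡ 100 (mod 101)  [q = 2: ≢ 1 ✓]
29^20 ≡ 95 (mod 101)  [q = 5: ≢ 1 ✓]
None equal 1, so ord_101(29) = 100: 29 is a primitive root.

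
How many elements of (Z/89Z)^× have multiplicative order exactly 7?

0

φ(89) = 89 − 1 = 88 = 2^3 · 11.
Since (Z/89Z)^× is cyclic of order 88, the number of elements of order d is φ(d) when d | 88 and 0 otherwise.
Here 88 is not a multiple of 7, so there are no elements of order 7.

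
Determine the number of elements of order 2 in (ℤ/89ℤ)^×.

1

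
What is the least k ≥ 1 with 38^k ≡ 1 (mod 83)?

41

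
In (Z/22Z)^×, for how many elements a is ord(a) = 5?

φ(22) = φ(2)·φ(11) = 1·10 = 10 = 2 · 5.
In a cyclic group of order 10, there are φ(d) elements of order d for each divisor d of 10, and zero for non-divisors.
5 | 10, and φ(5) = 5 − 1 = 4.

4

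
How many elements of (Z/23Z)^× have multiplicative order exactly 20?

φ(23) = 23 − 1 = 22 = 2 · 11.
In a cyclic group of order 22, there are φ(d) elements of order d for each divisor d of 22, and zero for non-divisors.
20 does not divide 22, so no element of (Z/23Z)^× has order 20.

0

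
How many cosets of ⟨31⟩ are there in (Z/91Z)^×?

By Lagrange's theorem, ord_91(31) divides φ(91) = φ(7·13) = (7−1)·(13−1) = 6·12 = 72 = 2^3 · 3^2.
Divisors of 72: 1, 2, 3, 4, 6, 8, 9, 12, 18, 24, 36, 72.
Test each divisor d:
31^1 ≡ 31
31^2 ≡ 51
31^3 ≡ 34
31^4 ≡ 53
31^6 ≡ 64
31^8 ≡ 79
31^9 ≡ 83
31^12 ≡ 1
So ord_91(31) = 12, hence |⟨31⟩| = 12.
Index = |(Z/91Z)^×| / |⟨31⟩| = 72 / 12 = 6.

6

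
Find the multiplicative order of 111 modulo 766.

The order of 111 must divide φ(766) = φ(2)·φ(383) = 1·382 = 382 = 2 · 191.
Divisors of 382: 1, 2, 191, 382.
Evaluate successive powers at the divisors of 382:
111^1 ≡ 111 (mod 766)
111^2 ≡ 65 (mod 766)
111^191 ≡ 765 (mod 766)
111^382 ≡ 1 (mod 766) ✓
Therefore the multiplicative order of 111 modulo 766 is 382.

382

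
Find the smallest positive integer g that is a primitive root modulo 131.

2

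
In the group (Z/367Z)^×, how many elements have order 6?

2

φ(367) = 367 − 1 = 366 = 2 · 3 · 61.
(Z/367Z)^× is cyclic (|G| = 366); a cyclic group of order m has exactly φ(d) elements of each order d | m, and none otherwise.
6 = 2 · 3 divides 366, and φ(6) = 2.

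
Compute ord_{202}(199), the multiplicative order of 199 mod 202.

The order of 199 must divide φ(202) = φ(2)·φ(101) = 1·100 = 100 = 2^2 · 5^2.
Divisors of 100: 1, 2, 4, 5, 10, 20, 25, 50, 100.
Compute 199^d (mod 202) for the divisors d until we hit 1:
199^1 ≡ 199
199^2 ≡ 9
199^4 ≡ 81
199^5 ≡ 161
199^10 ≡ 65
199^20 ≡ 185
199^25 ≡ 91
199^50 ≡ 201
199^100 ≡ 1
The smallest such exponent is 100, so the order of 199 is 100.

100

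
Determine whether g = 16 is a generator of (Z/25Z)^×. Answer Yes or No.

No

φ(25) = φ(5^2) = 5·(5−1) = 20 = 2^2 · 5.
16 is a primitive root mod 25 iff 16^(φ(25)/q) ≢ 1 for every prime q | φ(25), i.e. q ∈ {2, 5}.
16^10 ≡ 1 (mod 25)  [q = 2: ≡ 1 ✗]
16^4 ≡ 11 (mod 25)  [q = 5: ≢ 1 ✓]
Since 16^10 ≡ 1, the order of 16 divides 10 < 20, so 16 is not a primitive root.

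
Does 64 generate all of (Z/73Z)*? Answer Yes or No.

No

φ(73) = 73 − 1 = 72 = 2^3 · 3^2.
It suffices to check that the order of 64 is not a proper divisor of 72: compute 64^(72/q) for q ∈ {2, 3}.
64^36 ≡ 1 (mod 73)  [q = 2: ≡ 1 ✗]
64^24 ≡ 1 (mod 73)  [q = 3: ≡ 1 ✗]
The check at q = 2 fails, so 64 generates a proper subgroup.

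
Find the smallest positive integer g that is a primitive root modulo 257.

φ(257) = 257 − 1 = 256 = 2^8.
g is a primitive root iff g^(256/q) ≢ 1 (mod 257) for each prime q ∈ {2}.
g = 2: 2^128 ≡ 1 — hits 1, so not a primitive root.
g = 3: 3^128 ≡ 256 — none is 1, so 3 is a primitive root.
The smallest primitive root modulo 257 is 3.

3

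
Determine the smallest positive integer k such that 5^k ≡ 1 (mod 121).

55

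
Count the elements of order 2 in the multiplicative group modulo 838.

1

φ(838) = φ(2)·φ(419) = 1·418 = 418 = 2 · 11 · 19.
(Z/838Z)^× is cyclic (|G| = 418); a cyclic group of order m has exactly φ(d) elements of each order d | m, and none otherwise.
2 | 418, and φ(2) = 2 − 1 = 1.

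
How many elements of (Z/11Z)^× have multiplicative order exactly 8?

φ(11) = 11 − 1 = 10 = 2 · 5.
(Z/11Z)^× is cyclic (|G| = 10); a cyclic group of order m has exactly φ(d) elements of each order d | m, and none otherwise.
Since 8 ∤ 10, the count is 0.

0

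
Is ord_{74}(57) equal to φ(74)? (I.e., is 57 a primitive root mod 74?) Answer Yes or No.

Yes

φ(74) = φ(2)·φ(37) = 1·36 = 36 = 2^2 · 3^2.
An element g generates (Z/74Z)^× iff g^(36/q) ≢ 1 (mod 74) for each prime q ∈ {2, 3}.
57^18 ≡ 73 (mod 74)  [q = 2: ≢ 1 ✓]
57^12 ≡ 63 (mod 74)  [q = 3: ≢ 1 ✓]
All checks pass, so 57 has order 36 and is a primitive root modulo 74.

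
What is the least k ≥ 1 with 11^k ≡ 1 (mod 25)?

By Lagrange's theorem, ord_25(11) divides φ(25) = φ(5^2) = 5·(5−1) = 20 = 2^2 · 5.
Divisors of 20: 1, 2, 4, 5, 10, 20.
Test each divisor d:
11^1 ≡ 11 (mod 25)
11^2 ≡ 21 (mod 25)
11^4 ≡ 16 (mod 25)
11^5 ≡ 1 (mod 25) ✓
Therefore the multiplicative order of 11 modulo 25 is 5.

5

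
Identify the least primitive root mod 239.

φ(239) = 239 − 1 = 238 = 2 · 7 · 17.
g is a primitive root iff g^(238/q) ≢ 1 (mod 239) for each prime q ∈ {2, 7, 17}.
g = 2: 2^119 ≡ 1 — hits 1, so not a primitive root.
g = 3: 3^119 ≡ 1 — hits 1, so not a primitive root.
g = 4: 4^119 ≡ 1 — hits 1, so not a primitive root.
g = 5: 5^119 ≡ 1 — hits 1, so not a primitive root.
g = 6: 6^119 ≡ 1 — hits 1, so not a primitive root.
g = 7: 7^119 ≡ 238; 7^34 ≡ 24; 7^14 ≡ 211 — none is 1, so 7 is a primitive root.
So 7 is the smallest generator of (Z/239Z)^×.

7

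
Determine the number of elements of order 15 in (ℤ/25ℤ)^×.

0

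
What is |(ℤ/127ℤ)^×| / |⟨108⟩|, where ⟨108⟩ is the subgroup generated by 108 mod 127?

By Lagrange's theorem, ord_127(108) divides φ(127) = 127 − 1 = 126 = 2 · 3^2 · 7.
Divisors of 126: 1, 2, 3, 6, 7, 9, 14, 18, 21, 42, 63, 126.
Compute 108^d (mod 127) for the divisors d until we hit 1:
108^1 ≡ 108
108^2 ≡ 107
108^3 ≡ 126
108^6 ≡ 1
The order of 108 is 6, so the subgroup it generates has 6 elements.
Index = |(Z/127Z)^×| / |⟨108⟩| = 126 / 6 = 21.

21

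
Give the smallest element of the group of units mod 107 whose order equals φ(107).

2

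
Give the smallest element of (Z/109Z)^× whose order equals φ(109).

φ(109) = 109 − 1 = 108 = 2^2 · 3^3.
g is a primitive root iff g^(108/q) ≢ 1 (mod 109) for each prime q ∈ {2, 3}.
g = 2: 2^54 ≡ 108; 2^36 ≡ 1 — hits 1, so not a primitive root.
g = 3: 3^54 ≡ 1 — hits 1, so not a primitive root.
g = 4: 4^54 ≡ 1 — hits 1, so not a primitive root.
g = 5: 5^54 ≡ 1 — hits 1, so not a primitive root.
g = 6: 6^54 ≡ 108; 6^36 ≡ 63 — none is 1, so 6 is a primitive root.
Hence the least primitive root of 109 is 6.

6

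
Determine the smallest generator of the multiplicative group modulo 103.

φ(103) = 103 − 1 = 102 = 2 · 3 · 17.
Test candidates g = 2, 3, … against the prime factors q ∈ {2, 3, 17} of φ(103): g is a generator iff g^(102/q) ≢ 1 for every such q.
g = 2: 2^51 ≡ 1 — hits 1, so not a primitive root.
g = 3: 3^51 ≡ 102; 3^34 ≡ 1 — hits 1, so not a primitive root.
g = 4: 4^51 ≡ 1 — hits 1, so not a primitive root.
g = 5: 5^51 ≡ 102; 5^34 ≡ 56; 5^6 ≡ 72 — none is 1, so 5 is a primitive root.
Hence the least primitive root of 103 is 5.

5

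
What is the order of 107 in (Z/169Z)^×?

39

ord(107) | φ(169) = φ(13^2) = 13·(13−1) = 156 = 2^2 · 3 · 13.
Divisors of 156: 1, 2, 3, 4, 6, 12, 13, 26, 39, 52, 78, 156.
Compute 107^d (mod 169) for the divisors d until we hit 1:
107^1 ≡ 107
107^2 ≡ 126
107^3 ≡ 131
107^4 ≡ 159
107^6 ≡ 92
107^12 ≡ 14
107^13 ≡ 146
107^26 ≡ 22
107^39 ≡ 1
Therefore the multiplicative order of 107 modulo 169 is 39.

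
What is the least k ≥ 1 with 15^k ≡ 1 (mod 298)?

148

By Lagrange's theorem, ord_298(15) divides φ(298) = φ(2)·φ(149) = 1·148 = 148 = 2^2 · 37.
Divisors of 148: 1, 2, 4, 37, 74, 148.
Evaluate successive powers at the divisors of 148:
15^1 ≡ 15 (mod 298)
15^2 ≡ 225 (mod 298)
15^4 ≡ 263 (mod 298)
15^37 ≡ 193 (mod 298)
15^74 ≡ 297 (mod 298)
15^148 ≡ 1 (mod 298) ✓
The smallest such exponent is 148, so the order of 15 is 148.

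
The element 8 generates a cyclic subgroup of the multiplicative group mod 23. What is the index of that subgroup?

2

The order of 8 must divide φ(23) = 23 − 1 = 22 = 2 · 11.
Divisors of 22: 1, 2, 11, 22.
Check 8^d mod 23 for each divisor in increasing order:
8^1 ≡ 8 (mod 23)
8^2 ≡ 18 (mod 23)
8^11 ≡ 1 (mod 23) ✓
Thus |⟨8⟩| = ord(8) = 11.
Index = |(Z/23Z)^×| / |⟨8⟩| = 22 / 11 = 2.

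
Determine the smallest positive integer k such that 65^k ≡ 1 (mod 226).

By Lagrange's theorem, ord_226(65) divides φ(226) = φ(2)·φ(113) = 1·112 = 112 = 2^4 · 7.
Divisors of 112: 1, 2, 4, 7, 8, 14, 16, 28, 56, 112.
Check 65^d mod 226 for each divisor in increasing order:
65^1 ≡ 65 (mod 226)
65^2 ≡ 157 (mod 226)
65^4 ≡ 15 (mod 226)
65^7 ≡ 73 (mod 226)
65^8 ≡ 225 (mod 226)
65^14 ≡ 131 (mod 226)
65^16 ≡ 1 (mod 226) ✓
So ord_226(65) = 16.

16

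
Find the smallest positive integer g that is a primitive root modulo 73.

5

φ(73) = 73 − 1 = 72 = 2^3 · 3^2.
Test candidates g = 2, 3, … against the prime factors q ∈ {2, 3} of φ(73): g is a generator iff g^(72/q) ≢ 1 for every such q.
g = 2: 2^36 ≡ 1 — hits 1, so not a primitive root.
g = 3: 3^36 ≡ 1 — hits 1, so not a primitive root.
g = 4: 4^36 ≡ 1 — hits 1, so not a primitive root.
g = 5: 5^36 ≡ 72; 5^24 ≡ 8 — none is 1, so 5 is a primitive root.
So 5 is the smallest generator of (Z/73Z)^×.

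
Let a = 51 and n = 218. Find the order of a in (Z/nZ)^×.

108

By Lagrange's theorem, ord_218(51) divides φ(218) = φ(2)·φ(109) = 1·108 = 108 = 2^2 · 3^3.
Divisors of 108: 1, 2, 3, 4, 6, 9, 12, 18, 27, 36, 54, 108.
Evaluate successive powers at the divisors of 108:
51^1 ≡ 51 (mod 218)
51^2 ≡ 203 (mod 218)
51^3 ≡ 107 (mod 218)
51^4 ≡ 7 (mod 218)
51^6 ≡ 113 (mod 218)
51^9 ≡ 101 (mod 218)
51^12 ≡ 125 (mod 218)
51^18 ≡ 173 (mod 218)
51^27 ≡ 33 (mod 218)
51^36 ≡ 63 (mod 218)
51^54 ≡ 217 (mod 218)
51^108 ≡ 1 (mod 218) ✓
Hence ord(51) = 108.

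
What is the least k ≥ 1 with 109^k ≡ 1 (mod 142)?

35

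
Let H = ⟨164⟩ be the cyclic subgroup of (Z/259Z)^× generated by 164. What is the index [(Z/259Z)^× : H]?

12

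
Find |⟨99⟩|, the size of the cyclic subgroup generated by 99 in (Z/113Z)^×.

28

The order of 99 must divide φ(113) = 113 − 1 = 112 = 2^4 · 7.
Divisors of 112: 1, 2, 4, 7, 8, 14, 16, 28, 56, 112.
Evaluate successive powers at the divisors of 112:
99^1 ≡ 99 (mod 113)
99^2 ≡ 83 (mod 113)
99^4 ≡ 109 (mod 113)
99^7 ≡ 15 (mod 113)
99^8 ≡ 16 (mod 113)
99^14 ≡ 112 (mod 113)
99^16 ≡ 30 (mod 113)
99^28 ≡ 1 (mod 113) ✓
So ord_113(99) = 28.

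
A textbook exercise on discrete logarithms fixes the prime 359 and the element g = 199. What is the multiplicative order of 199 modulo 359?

358

ord(199) | φ(359) = 359 − 1 = 358 = 2 · 179.
Divisors of 358: 1, 2, 179, 358.
Check 199^d mod 359 for each divisor in increasing order:
199^1 ≡ 199
199^2 ≡ 111
199^179 ≡ 358
199^358 ≡ 1
Therefore the multiplicative order of 199 modulo 359 is 358.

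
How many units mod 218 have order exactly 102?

0

φ(218) = φ(2)·φ(109) = 1·108 = 108 = 2^2 · 3^3.
(Z/218Z)^× is cyclic (|G| = 108); a cyclic group of order m has exactly φ(d) elements of each order d | m, and none otherwise.
102 does not divide 108, so no element of (Z/218Z)^× has order 102.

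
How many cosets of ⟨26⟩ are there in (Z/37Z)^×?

ord(26) | φ(37) = 37 − 1 = 36 = 2^2 · 3^2.
Divisors of 36: 1, 2, 3, 4, 6, 9, 12, 18, 36.
Evaluate successive powers at the divisors of 36:
26^1 ≡ 26 (mod 37)
26^2 ≡ 10 (mod 37)
26^3 ≡ 1 (mod 37) ✓
Thus |⟨26⟩| = ord(26) = 3.
The index is φ(37) / ord(26) = 36 / 3 = 12.

12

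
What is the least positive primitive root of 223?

3

φ(223) = 223 − 1 = 222 = 2 · 3 · 37.
Test candidates g = 2, 3, … against the prime factors q ∈ {2, 3, 37} of φ(223): g is a generator iff g^(222/q) ≢ 1 for every such q.
g = 2: 2^111 ≡ 1 — hits 1, so not a primitive root.
g = 3: 3^111 ≡ 222; 3^74 ≡ 183; 3^6 ≡ 60 — none is 1, so 3 is a primitive root.
The smallest primitive root modulo 223 is 3.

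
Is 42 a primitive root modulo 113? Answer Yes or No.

No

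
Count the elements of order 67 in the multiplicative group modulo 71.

0

φ(71) = 71 − 1 = 70 = 2 · 5 · 7.
Since (Z/71Z)^× is cyclic of order 70, the number of elements of order d is φ(d) when d | 70 and 0 otherwise.
Here 70 is not a multiple of 67, so there are no elements of order 67.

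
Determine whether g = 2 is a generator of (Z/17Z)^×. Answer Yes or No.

φ(17) = 17 − 1 = 16 = 2^4.
It suffices to check that the order of 2 is not a proper divisor of 16: compute 2^(16/q) for q ∈ {2}.
2^8 ≡ 1 (mod 17)  [q = 2: ≡ 1 ✗]
Since 2^8 ≡ 1, the order of 2 divides 8 < 16, so 2 is not a primitive root.

No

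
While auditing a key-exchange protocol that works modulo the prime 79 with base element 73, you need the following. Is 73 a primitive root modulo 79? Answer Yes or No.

φ(79) = 79 − 1 = 78 = 2 · 3 · 13.
73 is a primitive root mod 79 iff 73^(φ(79)/q) ≢ 1 for every prime q | φ(79), i.e. q ∈ {2, 3, 13}.
73^39 ≡ 1 (mod 79)  [q = 2: ≡ 1 ✗]
73^26 ≡ 55 (mod 79)  [q = 3: ≢ 1 ✓]
73^6 ≡ 46 (mod 79)  [q = 13: ≢ 1 ✓]
The check at q = 2 fails, so 73 generates a proper subgroup.

No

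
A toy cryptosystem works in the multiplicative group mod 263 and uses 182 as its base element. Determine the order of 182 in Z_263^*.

ord(182) | φ(263) = 263 − 1 = 262 = 2 · 131.
Divisors of 262: 1, 2, 131, 262.
Compute 182^d (mod 263) for the divisors d until we hit 1:
182^1 ≡ 182
182^2 ≡ 249
182^131 ≡ 262
182^262 ≡ 1
Therefore the multiplicative order of 182 modulo 263 is 262.

262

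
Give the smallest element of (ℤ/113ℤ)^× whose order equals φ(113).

φ(113) = 113 − 1 = 112 = 2^4 · 7.
Test candidates g = 2, 3, … against the prime factors q ∈ {2, 7} of φ(113): g is a generator iff g^(112/q) ≢ 1 for every such q.
g = 2: 2^56 ≡ 1 — hits 1, so not a primitive root.
g = 3: 3^56 ≡ 112; 3^16 ≡ 49 — none is 1, so 3 is a primitive root.
Hence the least primitive root of 113 is 3.

3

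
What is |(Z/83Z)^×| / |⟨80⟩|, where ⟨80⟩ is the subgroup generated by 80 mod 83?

The order of 80 must divide φ(83) = 83 − 1 = 82 = 2 · 41.
Divisors of 82: 1, 2, 41, 82.
Evaluate successive powers at the divisors of 82:
80^1 ≡ 80 (mod 83)
80^2 ≡ 9 (mod 83)
80^41 ≡ 82 (mod 83)
80^82 ≡ 1 (mod 83) ✓
So ord_83(80) = 82, hence |⟨80⟩| = 82.
[(Z/83Z)^× : ⟨80⟩] = 82/82 = 1.

1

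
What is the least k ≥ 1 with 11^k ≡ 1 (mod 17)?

16

The order of 11 must divide φ(17) = 17 − 1 = 16 = 2^4.
Divisors of 16: 1, 2, 4, 8, 16.
Compute 11^d (mod 17) for the divisors d until we hit 1:
11^1 ≡ 11
11^2 ≡ 2
11^4 ≡ 4
11^8 ≡ 16
11^16 ≡ 1
The smallest such exponent is 16, so the order of 11 is 16.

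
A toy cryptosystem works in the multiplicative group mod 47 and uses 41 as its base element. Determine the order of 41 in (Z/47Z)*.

46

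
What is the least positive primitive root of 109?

6

φ(109) = 109 − 1 = 108 = 2^2 · 3^3.
Test candidates g = 2, 3, … against the prime factors q ∈ {2, 3} of φ(109): g is a generator iff g^(108/q) ≢ 1 for every such q.
g = 2: 2^54 ≡ 108; 2^36 ≡ 1 — hits 1, so not a primitive root.
g = 3: 3^54 ≡ 1 — hits 1, so not a primitive root.
g = 4: 4^54 ≡ 1 — hits 1, so not a primitive root.
g = 5: 5^54 ≡ 1 — hits 1, so not a primitive root.
g = 6: 6^54 ≡ 108; 6^36 ≡ 63 — none is 1, so 6 is a primitive root.
Hence the least primitive root of 109 is 6.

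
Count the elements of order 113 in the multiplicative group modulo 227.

112

φ(227) = 227 − 1 = 226 = 2 · 113.
Since (Z/227Z)^× is cyclic of order 226, the number of elements of order d is φ(d) when d | 226 and 0 otherwise.
113 | 226, and φ(113) = 113 − 1 = 112.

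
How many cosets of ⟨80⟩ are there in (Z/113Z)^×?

1

ord(80) | φ(113) = 113 − 1 = 112 = 2^4 · 7.
Divisors of 112: 1, 2, 4, 7, 8, 14, 16, 28, 56, 112.
Evaluate successive powers at the divisors of 112:
80^1 ≡ 80 (mod 113)
80^2 ≡ 72 (mod 113)
80^4 ≡ 99 (mod 113)
80^7 ≡ 42 (mod 113)
80^8 ≡ 83 (mod 113)
80^14 ≡ 69 (mod 113)
80^16 ≡ 109 (mod 113)
80^28 ≡ 15 (mod 113)
80^56 ≡ 112 (mod 113)
80^112 ≡ 1 (mod 113) ✓
So ord_113(80) = 112, hence |⟨80⟩| = 112.
[(Z/113Z)^× : ⟨80⟩] = 112/112 = 1.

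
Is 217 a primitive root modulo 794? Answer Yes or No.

φ(794) = φ(2)·φ(397) = 1·396 = 396 = 2^2 · 3^2 · 11.
217 is a primitive root mod 794 iff 217^(φ(794)/q) ≢ 1 for every prime q | φ(794), i.e. q ∈ {2, 3, 11}.
217^198 ≡ 793 (mod 794)  [q = 2: ≢ 1 ✓]
217^132 ≡ 431 (mod 794)  [q = 3: ≢ 1 ✓]
217^36 ≡ 523 (mod 794)  [q = 11: ≢ 1 ✓]
All checks pass, so 217 has order 396 and is a primitive root modulo 794.

Yes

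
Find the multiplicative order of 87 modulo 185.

36

The order of 87 must divide φ(185) = φ(5·37) = (5−1)·(37−1) = 4·36 = 144 = 2^4 · 3^2.
Divisors of 144: 1, 2, 3, 4, 6, 8, 9, 12, 16, 18, 24, 36, 48, 72, 144.
Evaluate successive powers at the divisors of 144:
87^1 ≡ 87 (mod 185)
87^2 ≡ 169 (mod 185)
87^3 ≡ 88 (mod 185)
87^4 ≡ 71 (mod 185)
87^6 ≡ 159 (mod 185)
87^8 ≡ 46 (mod 185)
87^9 ≡ 117 (mod 185)
87^12 ≡ 121 (mod 185)
87^16 ≡ 81 (mod 185)
87^18 ≡ 184 (mod 185)
87^24 ≡ 26 (mod 185)
87^36 ≡ 1 (mod 185) ✓
Hence ord(87) = 36.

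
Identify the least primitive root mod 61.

2

φ(61) = 61 − 1 = 60 = 2^2 · 3 · 5.
Test candidates g = 2, 3, … against the prime factors q ∈ {2, 3, 5} of φ(61): g is a generator iff g^(60/q) ≢ 1 for every such q.
g = 2: 2^30 ≡ 60; 2^20 ≡ 47; 2^12 ≡ 9 — none is 1, so 2 is a primitive root.
So 2 is the smallest generator of (Z/61Z)^×.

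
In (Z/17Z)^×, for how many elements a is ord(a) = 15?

0

φ(17) = 17 − 1 = 16 = 2^4.
(Z/17Z)^× is cyclic (|G| = 16); a cyclic group of order m has exactly φ(d) elements of each order d | m, and none otherwise.
15 does not divide 16, so no element of (Z/17Z)^× has order 15.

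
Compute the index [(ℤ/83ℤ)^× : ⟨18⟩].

The order of 18 must divide φ(83) = 83 − 1 = 82 = 2 · 41.
Divisors of 82: 1, 2, 41, 82.
Check 18^d mod 83 for each divisor in increasing order:
18^1 ≡ 18 (mod 83)
18^2 ≡ 75 (mod 83)
18^41 ≡ 82 (mod 83)
18^82 ≡ 1 (mod 83) ✓
The order of 18 is 82, so the subgroup it generates has 82 elements.
The index is φ(83) / ord(18) = 82 / 82 = 1.

1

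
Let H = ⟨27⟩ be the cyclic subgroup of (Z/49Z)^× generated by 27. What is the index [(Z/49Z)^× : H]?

3

The order of 27 must divide φ(49) = φ(7^2) = 7·(7−1) = 42 = 2 · 3 · 7.
Divisors of 42: 1, 2, 3, 6, 7, 14, 21, 42.
Compute 27^d (mod 49) for the divisors d until we hit 1:
27^1 ≡ 27 (mod 49)
27^2 ≡ 43 (mod 49)
27^3 ≡ 34 (mod 49)
27^6 ≡ 29 (mod 49)
27^7 ≡ 48 (mod 49)
27^14 ≡ 1 (mod 49) ✓
So ord_49(27) = 14, hence |⟨27⟩| = 14.
The index is φ(49) / ord(27) = 42 / 14 = 3.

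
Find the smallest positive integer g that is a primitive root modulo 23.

φ(23) = 23 − 1 = 22 = 2 · 11.
g is a primitive root iff g^(22/q) ≢ 1 (mod 23) for each prime q ∈ {2, 11}.
g = 2: 2^11 ≡ 1 — hits 1, so not a primitive root.
g = 3: 3^11 ≡ 1 — hits 1, so not a primitive root.
g = 4: 4^11 ≡ 1 — hits 1, so not a primitive root.
g = 5: 5^11 ≡ 22; 5^2 ≡ 2 — none is 1, so 5 is a primitive root.
So 5 is the smallest generator of (Z/23Z)^×.

5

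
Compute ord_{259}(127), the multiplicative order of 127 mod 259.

The order of 127 must divide φ(259) = φ(7·37) = (7−1)·(37−1) = 6·36 = 216 = 2^3 · 3^3.
Divisors of 216: 1, 2, 3, 4, 6, 8, 9, 12, 18, 24, 27, 36, 54, 72, 108, 216.
Check 127^d mod 259 for each divisor in increasing order:
127^1 ≡ 127 (mod 259)
127^2 ≡ 71 (mod 259)
127^3 ≡ 211 (mod 259)
127^4 ≡ 120 (mod 259)
127^6 ≡ 232 (mod 259)
127^8 ≡ 155 (mod 259)
127^9 ≡ 1 (mod 259) ✓
Hence ord(127) = 9.

9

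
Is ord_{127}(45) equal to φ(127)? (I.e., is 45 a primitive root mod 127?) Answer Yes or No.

Yes

φ(127) = 127 − 1 = 126 = 2 · 3^2 · 7.
An element g generates (Z/127Z)^× iff g^(126/q) ≢ 1 (mod 127) for each prime q ∈ {2, 3, 7}.
45^63 ≡ 126 (mod 127)  [q = 2: ≢ 1 ✓]
45^42 ≡ 19 (mod 127)  [q = 3: ≢ 1 ✓]
45^18 ≡ 8 (mod 127)  [q = 7: ≢ 1 ✓]
None equal 1, so ord_127(45) = 126: 45 is a primitive root.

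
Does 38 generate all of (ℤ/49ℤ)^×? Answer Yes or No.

Yes

φ(49) = φ(7^2) = 7·(7−1) = 42 = 2 · 3 · 7.
Test 38^(42/q) mod 49 for each prime factor q of 42:
38^21 ≡ 48 (mod 49)  [q = 2: ≢ 1 ✓]
38^14 ≡ 30 (mod 49)  [q = 3: ≢ 1 ✓]
38^6 ≡ 15 (mod 49)  [q = 7: ≢ 1 ✓]
All checks pass, so 38 has order 42 and is a primitive root modulo 49.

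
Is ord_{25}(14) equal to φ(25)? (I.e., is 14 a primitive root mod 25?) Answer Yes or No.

φ(25) = φ(5^2) = 5·(5−1) = 20 = 2^2 · 5.
14 is a primitive root mod 25 iff 14^(φ(25)/q) ≢ 1 for every prime q | φ(25), i.e. q ∈ {2, 5}.
14^10 ≡ 1 (mod 25)  [q = 2: ≡ 1 ✗]
14^4 ≡ 16 (mod 25)  [q = 5: ≢ 1 ✓]
14^10 ≡ 1 shows ord(14) | 10, strictly less than φ(25); not a primitive root.

No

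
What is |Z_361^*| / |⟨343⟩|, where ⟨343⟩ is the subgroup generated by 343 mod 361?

By Lagrange's theorem, ord_361(343) divides φ(361) = φ(19^2) = 19·(19−1) = 342 = 2 · 3^2 · 19.
Divisors of 342: 1, 2, 3, 6, 9, 18, 19, 38, 57, 114, 171, 342.
Test each divisor d:
343^1 ≡ 343 (mod 361)
343^2 ≡ 324 (mod 361)
343^3 ≡ 305 (mod 361)
343^6 ≡ 248 (mod 361)
343^9 ≡ 191 (mod 361)
343^18 ≡ 20 (mod 361)
343^19 ≡ 1 (mod 361) ✓
The order of 343 is 19, so the subgroup it generates has 19 elements.
[(Z/361Z)^× : ⟨343⟩] = 342/19 = 18.

18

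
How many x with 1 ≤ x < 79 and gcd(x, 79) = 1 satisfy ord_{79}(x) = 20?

φ(79) = 79 − 1 = 78 = 2 · 3 · 13.
Since (Z/79Z)^× is cyclic of order 78, the number of elements of order d is φ(d) when d | 78 and 0 otherwise.
Since 20 ∤ 78, the count is 0.

0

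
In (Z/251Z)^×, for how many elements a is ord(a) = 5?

φ(251) = 251 − 1 = 250 = 2 · 5^3.
(Z/251Z)^× is cyclic (|G| = 250); a cyclic group of order m has exactly φ(d) elements of each order d | m, and none otherwise.
5 | 250, and φ(5) = 5 − 1 = 4.

4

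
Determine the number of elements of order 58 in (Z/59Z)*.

φ(59) = 59 − 1 = 58 = 2 · 29.
(Z/59Z)^× is cyclic (|G| = 58); a cyclic group of order m has exactly φ(d) elements of each order d | m, and none otherwise.
58 = 2 · 29 divides 58, and φ(58) = 28.

28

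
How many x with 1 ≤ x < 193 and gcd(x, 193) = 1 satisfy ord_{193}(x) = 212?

φ(193) = 193 − 1 = 192 = 2^6 · 3.
In a cyclic group of order 192, there are φ(d) elements of order d for each divisor d of 192, and zero for non-divisors.
Here 192 is not a multiple of 212, so there are no elements of order 212.

0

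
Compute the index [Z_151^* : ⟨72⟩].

6

By Lagrange's theorem, ord_151(72) divides φ(151) = 151 − 1 = 150 = 2 · 3 · 5^2.
Divisors of 150: 1, 2, 3, 5, 6, 10, 15, 25, 30, 50, 75, 150.
Check 72^d mod 151 for each divisor in increasing order:
72^1 ≡ 72 (mod 151)
72^2 ≡ 50 (mod 151)
72^3 ≡ 127 (mod 151)
72^5 ≡ 8 (mod 151)
72^6 ≡ 123 (mod 151)
72^10 ≡ 64 (mod 151)
72^15 ≡ 59 (mod 151)
72^25 ≡ 1 (mod 151) ✓
So ord_151(72) = 25, hence |⟨72⟩| = 25.
Index = |(Z/151Z)^×| / |⟨72⟩| = 150 / 25 = 6.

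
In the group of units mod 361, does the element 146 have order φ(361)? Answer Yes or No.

φ(361) = φ(19^2) = 19·(19−1) = 342 = 2 · 3^2 · 19.
Test 146^(342/q) mod 361 for each prime factor q of 342:
146^171 ≡ 360 (mod 361)  [q = 2: ≢ 1 ✓]
146^114 ≡ 68 (mod 361)  [q = 3: ≢ 1 ✓]
146^18 ≡ 305 (mod 361)  [q = 19: ≢ 1 ✓]
Every test exponent gives a nontrivial residue, hence 146 generates the full group.

Yes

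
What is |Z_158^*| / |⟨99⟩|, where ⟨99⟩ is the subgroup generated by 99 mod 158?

2

The order of 99 must divide φ(158) = φ(2)·φ(79) = 1·78 = 78 = 2 · 3 · 13.
Divisors of 78: 1, 2, 3, 6, 13, 26, 39, 78.
Check 99^d mod 158 for each divisor in increasing order:
99^1 ≡ 99 (mod 158)
99^2 ≡ 5 (mod 158)
99^3 ≡ 21 (mod 158)
99^6 ≡ 125 (mod 158)
99^13 ≡ 55 (mod 158)
99^26 ≡ 23 (mod 158)
99^39 ≡ 1 (mod 158) ✓
The order of 99 is 39, so the subgroup it generates has 39 elements.
The index is φ(158) / ord(99) = 78 / 39 = 2.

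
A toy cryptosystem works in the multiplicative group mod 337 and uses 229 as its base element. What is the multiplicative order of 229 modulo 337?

ord(229) | φ(337) = 337 − 1 = 336 = 2^4 · 3 · 7.
Divisors of 336: 1, 2, 3, 4, 6, 7, 8, 12, 14, 16, 21, 24, 28, 42, 48, 56, 84, 112, 168, 336.
Test each divisor d:
229^1 ≡ 229 (mod 337)
229^2 ≡ 206 (mod 337)
229^3 ≡ 331 (mod 337)
229^4 ≡ 311 (mod 337)
229^6 ≡ 36 (mod 337)
229^7 ≡ 156 (mod 337)
229^8 ≡ 2 (mod 337)
229^12 ≡ 285 (mod 337)
229^14 ≡ 72 (mod 337)
229^16 ≡ 4 (mod 337)
229^21 ≡ 111 (mod 337)
229^24 ≡ 8 (mod 337)
229^28 ≡ 129 (mod 337)
229^42 ≡ 189 (mod 337)
229^48 ≡ 64 (mod 337)
229^56 ≡ 128 (mod 337)
229^84 ≡ 336 (mod 337)
229^112 ≡ 208 (mod 337)
229^168 ≡ 1 (mod 337) ✓
Therefore the multiplicative order of 229 modulo 337 is 168.

168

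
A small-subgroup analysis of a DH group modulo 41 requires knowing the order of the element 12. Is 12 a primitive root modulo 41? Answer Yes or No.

Yes

φ(41) = 41 − 1 = 40 = 2^3 · 5.
12 is a primitive root mod 41 iff 12^(φ(41)/q) ≢ 1 for every prime q | φ(41), i.e. q ∈ {2, 5}.
12^20 ≡ 40 (mod 41)  [q = 2: ≢ 1 ✓]
12^8 ≡ 18 (mod 41)  [q = 5: ≢ 1 ✓]
All checks pass, so 12 has order 40 and is a primitive root modulo 41.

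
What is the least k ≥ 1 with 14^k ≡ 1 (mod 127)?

126

Since 14 ∈ (Z/127Z)^×, its order divides φ(127) = 127 − 1 = 126 = 2 · 3^2 · 7.
Divisors of 126: 1, 2, 3, 6, 7, 9, 14, 18, 21, 42, 63, 126.
Check 14^d mod 127 for each divisor in increasing order:
14^1 ≡ 14 (mod 127)
14^2 ≡ 69 (mod 127)
14^3 ≡ 77 (mod 127)
14^6 ≡ 87 (mod 127)
14^7 ≡ 75 (mod 127)
14^9 ≡ 95 (mod 127)
14^14 ≡ 37 (mod 127)
14^18 ≡ 8 (mod 127)
14^21 ≡ 108 (mod 127)
14^42 ≡ 107 (mod 127)
14^63 ≡ 126 (mod 127)
14^126 ≡ 1 (mod 127) ✓
The smallest such exponent is 126, so the order of 14 is 126.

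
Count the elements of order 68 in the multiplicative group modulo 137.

φ(137) = 137 − 1 = 136 = 2^3 · 17.
In a cyclic group of order 136, there are φ(d) elements of order d for each divisor d of 136, and zero for non-divisors.
68 = 2^2 · 17 divides 136, and φ(68) = 32.

32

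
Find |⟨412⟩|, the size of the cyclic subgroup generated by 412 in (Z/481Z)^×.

36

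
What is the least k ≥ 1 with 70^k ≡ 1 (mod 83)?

By Lagrange's theorem, ord_83(70) divides φ(83) = 83 − 1 = 82 = 2 · 41.
Divisors of 82: 1, 2, 41, 82.
Evaluate successive powers at the divisors of 82:
70^1 ≡ 70
70^2 ≡ 3
70^41 ≡ 1
The smallest such exponent is 41, so the order of 70 is 41.

41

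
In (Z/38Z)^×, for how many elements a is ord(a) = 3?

2

φ(38) = φ(2)·φ(19) = 1·18 = 18 = 2 · 3^2.
Since (Z/38Z)^× is cyclic of order 18, the number of elements of order d is φ(d) when d | 18 and 0 otherwise.
3 | 18, and φ(3) = 3 − 1 = 2.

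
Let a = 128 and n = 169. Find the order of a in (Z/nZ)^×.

156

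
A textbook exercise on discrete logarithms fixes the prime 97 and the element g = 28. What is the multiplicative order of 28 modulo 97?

32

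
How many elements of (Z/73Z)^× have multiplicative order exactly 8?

4

φ(73) = 73 − 1 = 72 = 2^3 · 3^2.
Since (Z/73Z)^× is cyclic of order 72, the number of elements of order d is φ(d) when d | 72 and 0 otherwise.
8 = 2^3 divides 72, and φ(8) = 4.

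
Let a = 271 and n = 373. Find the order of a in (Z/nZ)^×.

372

By Lagrange's theorem, ord_373(271) divides φ(373) = 373 − 1 = 372 = 2^2 · 3 · 31.
Divisors of 372: 1, 2, 3, 4, 6, 12, 31, 62, 93, 124, 186, 372.
Test each divisor d:
271^1 ≡ 271 (mod 373)
271^2 ≡ 333 (mod 373)
271^3 ≡ 350 (mod 373)
271^4 ≡ 108 (mod 373)
271^6 ≡ 156 (mod 373)
271^12 ≡ 91 (mod 373)
271^31 ≡ 200 (mod 373)
271^62 ≡ 89 (mod 373)
271^93 ≡ 269 (mod 373)
271^124 ≡ 88 (mod 373)
271^186 ≡ 372 (mod 373)
271^372 ≡ 1 (mod 373) ✓
Hence ord(271) = 372.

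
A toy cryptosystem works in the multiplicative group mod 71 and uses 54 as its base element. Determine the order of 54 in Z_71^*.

5

Since 54 ∈ (Z/71Z)^×, its order divides φ(71) = 71 − 1 = 70 = 2 · 5 · 7.
Divisors of 70: 1, 2, 5, 7, 10, 14, 35, 70.
Compute 54^d (mod 71) for the divisors d until we hit 1:
54^1 ≡ 54 (mod 71)
54^2 ≡ 5 (mod 71)
54^5 ≡ 1 (mod 71) ✓
Hence ord(54) = 5.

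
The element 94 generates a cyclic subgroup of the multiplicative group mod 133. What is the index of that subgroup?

18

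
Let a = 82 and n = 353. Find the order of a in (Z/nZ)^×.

The order of 82 must divide φ(353) = 353 − 1 = 352 = 2^5 · 11.
Divisors of 352: 1, 2, 4, 8, 11, 16, 22, 32, 44, 88, 176, 352.
Evaluate successive powers at the divisors of 352:
82^1 ≡ 82 (mod 353)
82^2 ≡ 17 (mod 353)
82^4 ≡ 289 (mod 353)
82^8 ≡ 213 (mod 353)
82^11 ≡ 49 (mod 353)
82^16 ≡ 185 (mod 353)
82^22 ≡ 283 (mod 353)
82^32 ≡ 337 (mod 353)
82^44 ≡ 311 (mod 353)
82^88 ≡ 352 (mod 353)
82^176 ≡ 1 (mod 353) ✓
The smallest such exponent is 176, so the order of 82 is 176.

176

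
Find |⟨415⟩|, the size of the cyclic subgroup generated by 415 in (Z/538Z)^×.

By Lagrange's theorem, ord_538(415) divides φ(538) = φ(2)·φ(269) = 1·268 = 268 = 2^2 · 67.
Divisors of 268: 1, 2, 4, 67, 134, 268.
Test each divisor d:
415^1 ≡ 415 (mod 538)
415^2 ≡ 65 (mod 538)
415^4 ≡ 459 (mod 538)
415^67 ≡ 351 (mod 538)
415^134 ≡ 537 (mod 538)
415^268 ≡ 1 (mod 538) ✓
Hence ord(415) = 268.

268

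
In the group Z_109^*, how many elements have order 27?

18

φ(109) = 109 − 1 = 108 = 2^2 · 3^3.
In a cyclic group of order 108, there are φ(d) elements of order d for each divisor d of 108, and zero for non-divisors.
27 = 3^3 divides 108, and φ(27) = 18.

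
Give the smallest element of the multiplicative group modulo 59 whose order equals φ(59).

2

φ(59) = 59 − 1 = 58 = 2 · 29.
Test candidates g = 2, 3, … against the prime factors q ∈ {2, 29} of φ(59): g is a generator iff g^(58/q) ≢ 1 for every such q.
g = 2: 2^29 ≡ 58; 2^2 ≡ 4 — none is 1, so 2 is a primitive root.
Hence the least primitive root of 59 is 2.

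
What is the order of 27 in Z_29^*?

28

The order of 27 must divide φ(29) = 29 − 1 = 28 = 2^2 · 7.
Divisors of 28: 1, 2, 4, 7, 14, 28.
Compute 27^d (mod 29) for the divisors d until we hit 1:
27^1 ≡ 27
27^2 ≡ 4
27^4 ≡ 16
27^7 ≡ 17
27^14 ≡ 28
27^28 ≡ 1
The smallest such exponent is 28, so the order of 27 is 28.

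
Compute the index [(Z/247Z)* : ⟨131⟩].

ord(131) | φ(247) = φ(13·19) = (13−1)·(19−1) = 12·18 = 216 = 2^3 · 3^3.
Divisors of 216: 1, 2, 3, 4, 6, 8, 9, 12, 18, 24, 27, 36, 54, 72, 108, 216.
Test each divisor d:
131^1 ≡ 131
131^2 ≡ 118
131^3 ≡ 144
131^4 ≡ 92
131^6 ≡ 235
131^8 ≡ 66
131^9 ≡ 1
Thus |⟨131⟩| = ord(131) = 9.
Index = |(Z/247Z)^×| / |⟨131⟩| = 216 / 9 = 24.

24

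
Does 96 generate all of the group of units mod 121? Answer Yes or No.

Yes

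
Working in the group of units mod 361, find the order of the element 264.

171

Since 264 ∈ (Z/361Z)^×, its order divides φ(361) = φ(19^2) = 19·(19−1) = 342 = 2 · 3^2 · 19.
Divisors of 342: 1, 2, 3, 6, 9, 18, 19, 38, 57, 114, 171, 342.
Evaluate successive powers at the divisors of 342:
264^1 ≡ 264
264^2 ≡ 23
264^3 ≡ 296
264^6 ≡ 254
264^9 ≡ 96
264^18 ≡ 191
264^19 ≡ 245
264^38 ≡ 99
264^57 ≡ 68
264^114 ≡ 292
264^171 ≡ 1
So ord_361(264) = 171.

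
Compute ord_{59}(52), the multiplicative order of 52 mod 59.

58

The order of 52 must divide φ(59) = 59 − 1 = 58 = 2 · 29.
Divisors of 58: 1, 2, 29, 58.
Test each divisor d:
52^1 ≡ 52
52^2 ≡ 49
52^29 ≡ 58
52^58 ≡ 1
The smallest such exponent is 58, so the order of 52 is 58.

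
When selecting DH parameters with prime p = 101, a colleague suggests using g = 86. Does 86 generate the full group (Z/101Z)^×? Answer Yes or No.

φ(101) = 101 − 1 = 100 = 2^2 · 5^2.
An element g generates (Z/101Z)^× iff g^(100/q) ≢ 1 (mod 101) for each prime q ∈ {2, 5}.
86^50 ≡ 100 (mod 101)  [q = 2: ≢ 1 ✓]
86^20 ≡ 87 (mod 101)  [q = 5: ≢ 1 ✓]
None equal 1, so ord_101(86) = 100: 86 is a primitive root.

Yes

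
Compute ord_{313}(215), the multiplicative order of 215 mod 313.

6

ord(215) | φ(313) = 313 − 1 = 312 = 2^3 · 3 · 13.
Divisors of 312: 1, 2, 3, 4, 6, 8, 12, 13, 24, 26, 39, 52, 78, 104, 156, 312.
Test each divisor d:
215^1 ≡ 215
215^2 ≡ 214
215^3 ≡ 312
215^4 ≡ 98
215^6 ≡ 1
Therefore the multiplicative order of 215 modulo 313 is 6.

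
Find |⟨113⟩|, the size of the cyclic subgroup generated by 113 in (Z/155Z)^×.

ord(113) | φ(155) = φ(5·31) = (5−1)·(31−1) = 4·30 = 120 = 2^3 · 3 · 5.
Divisors of 120: 1, 2, 3, 4, 5, 6, 8, 10, 12, 15, 20, 24, 30, 40, 60, 120.
Evaluate successive powers at the divisors of 120:
113^1 ≡ 113
113^2 ≡ 59
113^3 ≡ 2
113^4 ≡ 71
113^5 ≡ 118
113^6 ≡ 4
113^8 ≡ 81
113^10 ≡ 129
113^12 ≡ 16
113^15 ≡ 32
113^20 ≡ 56
113^24 ≡ 101
113^30 ≡ 94
113^40 ≡ 36
113^60 ≡ 1
Therefore the multiplicative order of 113 modulo 155 is 60.

60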